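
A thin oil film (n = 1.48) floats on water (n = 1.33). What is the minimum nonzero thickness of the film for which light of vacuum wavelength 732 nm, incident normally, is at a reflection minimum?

Top surface (1.0 → 1.48): reflection off a higher-index medium gives a half-wave phase shift.
At the lower boundary (n = 1.48 to n = 1.33) the reflected ray undergoes no phase shift.
Net: one phase inversion between the two reflected rays.
So the condition for destructive reflection is 2 n t = m λ.
Minimum nonzero at m = 1: t = λ / (2 n) = 732 / (2 × 1.48) = 247 nm.

247 nm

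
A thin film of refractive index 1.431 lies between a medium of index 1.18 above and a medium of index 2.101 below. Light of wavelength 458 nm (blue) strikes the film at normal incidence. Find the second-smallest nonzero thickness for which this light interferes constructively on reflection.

320 nm

Top surface (1.18 → 1.431): reflection off a higher-index medium gives a half-wave phase shift.
At the lower boundary (n = 1.431 to n = 2.101) the reflected ray undergoes a half-wave phase shift.
Zero or two π shifts → no net half-wave offset.
With no net inversion, constructive interference in reflection requires 2 n t = m λ.
The second-smallest nonzero thickness corresponds to m = 2: t = m λ / (2 n) = 2.00 × 458 / (2 × 1.431) = 320 nm.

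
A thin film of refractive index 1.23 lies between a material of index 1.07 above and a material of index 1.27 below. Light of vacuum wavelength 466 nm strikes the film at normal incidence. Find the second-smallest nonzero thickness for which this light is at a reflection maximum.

379 nm

Top surface (1.07 → 1.23): reflection off a higher-index medium gives a half-wave phase shift.
At the lower boundary (n = 1.23 to n = 1.27) the reflected ray undergoes a half-wave phase shift.
Net: no relative phase inversion (both shifts match).
So the condition for constructive reflection is 2 n t = m λ.
The second-smallest nonzero thickness corresponds to m = 2: t = m λ / (2 n) = 2.00 × 466 / (2 × 1.23) = 379 nm.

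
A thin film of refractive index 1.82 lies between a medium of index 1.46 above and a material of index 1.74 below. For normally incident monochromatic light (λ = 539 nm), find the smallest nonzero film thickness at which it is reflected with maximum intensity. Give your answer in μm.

At the upper boundary (n = 1.46 to n = 1.82) the reflected ray undergoes a half-wave phase shift.
Bottom surface (1.82 → 1.74): reflection off a lower-index medium gives no phase shift.
Net: one phase inversion between the two reflected rays.
With one net inversion, constructive interference in reflection requires 2 n t = (m + ½) λ.
Minimum at m = 0: t = λ / (4 n) = 539 / (4 × 1.82) = 74.0 nm.

0.0740 μm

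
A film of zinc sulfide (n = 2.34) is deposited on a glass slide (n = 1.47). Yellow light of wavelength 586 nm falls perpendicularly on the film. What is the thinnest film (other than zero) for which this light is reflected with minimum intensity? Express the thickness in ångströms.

1252 Å

At the upper boundary (n = 1.0 to n = 2.34) the reflected ray undergoes a half-wave phase shift.
Bottom surface (2.34 → 1.47): reflection off a lower-index medium gives no phase shift.
Net: one phase inversion between the two reflected rays.
For weak reflection here: 2 n t = m λ.
Minimum nonzero at m = 1: t = λ / (2 n) = 586 / (2 × 2.34) = 125 nm.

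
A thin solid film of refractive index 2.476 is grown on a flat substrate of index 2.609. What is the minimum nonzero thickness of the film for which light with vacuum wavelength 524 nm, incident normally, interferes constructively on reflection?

106 nm

Ray reflecting at the top interface goes from n = 1.0 toward n = 2.476: a half-wave phase shift.
Bottom surface (2.476 → 2.609): reflection off a higher-index medium gives a half-wave phase shift.
Zero or two π shifts → no net half-wave offset.
With no net inversion, constructive interference in reflection requires 2 n t = m λ.
Minimum nonzero at m = 1: t = λ / (2 n) = 524 / (2 × 2.476) = 106 nm.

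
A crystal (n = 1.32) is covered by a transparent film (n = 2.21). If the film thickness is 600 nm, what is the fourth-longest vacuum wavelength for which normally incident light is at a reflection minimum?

Top surface (1.0 → 2.21): reflection off a higher-index medium gives a half-wave phase shift.
Bottom surface (2.21 → 1.32): reflection off a lower-index medium gives no phase shift.
Net: one phase inversion between the two reflected rays.
So the condition for destructive reflection is 2 n t = m λ.
λ = 2 n t / m. The fourth-longest wavelength is m = 4: λ = 2 × 2.21 × 600 / 4.00 = 663 nm.

663 nm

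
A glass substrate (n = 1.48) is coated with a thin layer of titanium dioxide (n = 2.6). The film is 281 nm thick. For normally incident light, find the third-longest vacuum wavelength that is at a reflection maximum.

584 nm

At the upper boundary (n = 1.0 to n = 2.6) the reflected ray undergoes a half-wave phase shift.
Bottom surface (2.6 → 1.48): reflection off a lower-index medium gives no phase shift.
Net: one phase inversion between the two reflected rays.
So the condition for constructive reflection is 2 n t = (m + ½) λ.
λ = 2 n t / (m + ½). The third-longest wavelength is m = 2: λ = 2 × 2.6 × 281 / 2.50 = 584 nm.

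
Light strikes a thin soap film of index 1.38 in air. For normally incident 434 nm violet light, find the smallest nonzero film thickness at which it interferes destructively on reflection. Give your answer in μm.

Ray reflecting at the top interface goes from n = 1.0 toward n = 1.38: a half-wave phase shift.
Bottom surface (1.38 → 1.0): reflection off a lower-index medium gives no phase shift.
The two reflections differ by half a wavelength.
For minimum reflection here: 2 n t = m λ.
Minimum nonzero at m = 1: t = λ / (2 n) = 434 / (2 × 1.38) = 157 nm.

0.157 μm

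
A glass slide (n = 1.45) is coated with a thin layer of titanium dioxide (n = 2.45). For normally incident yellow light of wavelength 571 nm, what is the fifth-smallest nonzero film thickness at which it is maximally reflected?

Ray reflecting at the top interface goes from n = 1.0 toward n = 2.45: a half-wave phase shift.
Bottom surface (2.45 → 1.45): reflection off a lower-index medium gives no phase shift.
The two reflections differ by half a wavelength.
So the condition for constructive reflection is 2 n t = (m + ½) λ.
The fifth-smallest nonzero thickness corresponds to m = 4: t = (m + ½) λ / (2 n) = 4.50 × 571 / (2 × 2.45) = 524 nm.

524 nm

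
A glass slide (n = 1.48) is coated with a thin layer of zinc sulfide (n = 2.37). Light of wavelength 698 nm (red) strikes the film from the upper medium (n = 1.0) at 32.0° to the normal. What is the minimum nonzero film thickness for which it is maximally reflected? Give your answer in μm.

0.0755 μm

Top surface (1.0 → 2.37): reflection off a higher-index medium gives a half-wave phase shift.
Bottom surface (2.37 → 1.48): reflection off a lower-index medium gives no phase shift.
Net: one phase inversion between the two reflected rays.
With one net inversion, constructive interference in reflection requires 2 n t cos θ_r = (m + ½) λ.
Snell's law: 1.0 sin 32.0° = 2.37 sin θ_r → sin θ_r = 0.224, cos θ_r = 0.975.
Minimum at m = 0: t = λ / (4 n cos θ_r) = 698 / (4 × 2.37 × 0.975) = 75.5 nm.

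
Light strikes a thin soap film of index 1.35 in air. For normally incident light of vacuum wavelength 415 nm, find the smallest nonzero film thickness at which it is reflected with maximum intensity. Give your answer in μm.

0.0769 μm

Top surface (1.0 → 1.35): reflection off a higher-index medium gives a half-wave phase shift.
Bottom surface (1.35 → 1.0): reflection off a lower-index medium gives no phase shift.
The two reflections differ by half a wavelength.
With one net inversion, constructive interference in reflection requires 2 n t = (m + ½) λ.
Minimum at m = 0: t = λ / (4 n) = 415 / (4 × 1.35) = 76.9 nm.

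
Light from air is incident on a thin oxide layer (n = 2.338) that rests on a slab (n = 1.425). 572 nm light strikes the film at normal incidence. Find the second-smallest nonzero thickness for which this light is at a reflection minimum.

At the upper boundary (n = 1.0 to n = 2.338) the reflected ray undergoes a half-wave phase shift.
At the lower boundary (n = 2.338 to n = 1.425) the reflected ray undergoes no phase shift.
The two reflections differ by half a wavelength.
With one net inversion, destructive interference in reflection requires 2 n t = m λ.
The second-smallest nonzero thickness corresponds to m = 2: t = m λ / (2 n) = 2.00 × 572 / (2 × 2.338) = 245 nm.

245 nm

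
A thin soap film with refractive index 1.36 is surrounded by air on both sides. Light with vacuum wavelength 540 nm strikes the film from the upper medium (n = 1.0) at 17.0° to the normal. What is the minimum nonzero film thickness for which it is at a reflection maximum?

Top surface (1.0 → 1.36): reflection off a higher-index medium gives a half-wave phase shift.
Ray reflecting at the bottom interface goes from n = 1.36 toward n = 1.0: no phase shift.
Exactly one π shift → a net half-wave offset.
With one net inversion, constructive interference in reflection requires 2 n t cos θ_r = (m + ½) λ.
Snell's law: 1.0 sin 17.0° = 1.36 sin θ_r → sin θ_r = 0.215, cos θ_r = 0.977.
Minimum at m = 0: t = λ / (4 n cos θ_r) = 540 / (4 × 1.36 × 0.977) = 102 nm.

102 nm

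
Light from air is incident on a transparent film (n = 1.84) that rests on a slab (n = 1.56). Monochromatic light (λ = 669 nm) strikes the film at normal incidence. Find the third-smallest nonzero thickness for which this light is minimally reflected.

Top surface (1.0 → 1.84): reflection off a higher-index medium gives a half-wave phase shift.
Ray reflecting at the bottom interface goes from n = 1.84 toward n = 1.56: no phase shift.
Exactly one π shift → a net half-wave offset.
So the condition for destructive reflection is 2 n t = m λ.
The third-smallest nonzero thickness corresponds to m = 3: t = m λ / (2 n) = 3.00 × 669 / (2 × 1.84) = 545 nm.

545 nm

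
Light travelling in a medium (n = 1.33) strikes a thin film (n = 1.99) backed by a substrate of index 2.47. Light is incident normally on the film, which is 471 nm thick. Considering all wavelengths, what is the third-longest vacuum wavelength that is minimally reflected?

750 nm

At the upper boundary (n = 1.33 to n = 1.99) the reflected ray undergoes a half-wave phase shift.
Bottom surface (1.99 → 2.47): reflection off a higher-index medium gives a half-wave phase shift.
The two reflections carry the same phase change, so no net offset.
So the condition for destructive reflection is 2 n t = (m + ½) λ.
λ = 2 n t / (m + ½). The third-longest wavelength is m = 2: λ = 2 × 1.99 × 471 / 2.50 = 750 nm.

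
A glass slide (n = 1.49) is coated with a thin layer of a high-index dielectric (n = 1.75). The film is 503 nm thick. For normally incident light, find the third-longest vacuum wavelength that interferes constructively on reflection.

704 nm

At the upper boundary (n = 1.0 to n = 1.75) the reflected ray undergoes a half-wave phase shift.
At the lower boundary (n = 1.75 to n = 1.49) the reflected ray undergoes no phase shift.
The two reflections differ by half a wavelength.
For bright reflection here: 2 n t = (m + ½) λ.
λ = 2 n t / (m + ½). The third-longest wavelength is m = 2: λ = 2 × 1.75 × 503 / 2.50 = 704 nm.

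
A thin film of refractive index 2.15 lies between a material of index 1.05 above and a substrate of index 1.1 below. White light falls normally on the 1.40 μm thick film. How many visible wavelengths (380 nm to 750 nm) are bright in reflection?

Ray reflecting at the top interface goes from n = 1.05 toward n = 2.15: a half-wave phase shift.
Ray reflecting at the bottom interface goes from n = 2.15 toward n = 1.1: no phase shift.
Exactly one π shift → a net half-wave offset.
With one net inversion, constructive interference in reflection requires 2 n t = (m + ½) λ.
λ = 2 n t / (m + ½) = 6020 / (m + ½) nm.
m=7: 803 nm (IR); m=8: 708 nm (visible); m=9: 634 nm (visible); m=10: 573 nm (visible); m=11: 523 nm (visible); m=12: 482 nm (visible); m=13: 446 nm (visible); m=14: 415 nm (visible); m=15: 388 nm (visible); m=16: 365 nm (UV).

8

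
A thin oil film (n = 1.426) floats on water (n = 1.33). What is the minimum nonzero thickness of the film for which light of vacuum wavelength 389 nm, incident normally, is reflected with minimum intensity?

136 nm

Ray reflecting at the top interface goes from n = 1.0 toward n = 1.426: a half-wave phase shift.
Ray reflecting at the bottom interface goes from n = 1.426 toward n = 1.33: no phase shift.
The two reflections differ by half a wavelength.
So the condition for destructive reflection is 2 n t = m λ.
Minimum nonzero at m = 1: t = λ / (2 n) = 389 / (2 × 1.426) = 136 nm.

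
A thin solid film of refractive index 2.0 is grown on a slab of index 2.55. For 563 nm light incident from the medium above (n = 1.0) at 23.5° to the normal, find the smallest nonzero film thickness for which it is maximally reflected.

144 nm

Ray reflecting at the top interface goes from n = 1.0 toward n = 2.0: a half-wave phase shift.
Bottom surface (2.0 → 2.55): reflection off a higher-index medium gives a half-wave phase shift.
Zero or two π shifts → no net half-wave offset.
So the condition for constructive reflection is 2 n t cos θ_r = m λ.
Snell's law: 1.0 sin 23.5° = 2.0 sin θ_r → sin θ_r = 0.199, cos θ_r = 0.980.
Minimum nonzero at m = 1: t = λ / (2 n cos θ_r) = 563 / (2 × 2.0 × 0.980) = 144 nm.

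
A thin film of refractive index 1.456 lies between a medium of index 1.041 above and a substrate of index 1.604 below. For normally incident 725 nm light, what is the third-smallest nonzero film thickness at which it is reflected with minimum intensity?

622 nm

Top surface (1.041 → 1.456): reflection off a higher-index medium gives a half-wave phase shift.
At the lower boundary (n = 1.456 to n = 1.604) the reflected ray undergoes a half-wave phase shift.
Net: no relative phase inversion (both shifts match).
So the condition for destructive reflection is 2 n t = (m + ½) λ.
The third-smallest nonzero thickness corresponds to m = 2: t = (m + ½) λ / (2 n) = 2.50 × 725 / (2 × 1.456) = 622 nm.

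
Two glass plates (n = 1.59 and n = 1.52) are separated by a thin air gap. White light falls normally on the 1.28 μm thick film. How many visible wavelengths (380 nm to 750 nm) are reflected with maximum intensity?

4

Top surface (1.59 → 1.0): reflection off a lower-index medium gives no phase shift.
Ray reflecting at the bottom interface goes from n = 1.0 toward n = 1.52: a half-wave phase shift.
Net: one phase inversion between the two reflected rays.
For strong reflection here: 2 n t = (m + ½) λ.
λ = 2 n t / (m + ½) = 2560 / (m + ½) nm.
m=2: 1024 nm (IR); m=3: 731 nm (visible); m=4: 569 nm (visible); m=5: 465 nm (visible); m=6: 394 nm (visible); m=7: 341 nm (UV).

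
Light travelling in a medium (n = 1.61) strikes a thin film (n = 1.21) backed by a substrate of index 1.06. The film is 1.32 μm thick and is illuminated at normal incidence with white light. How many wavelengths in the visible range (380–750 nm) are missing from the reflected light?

4

Ray reflecting at the top interface goes from n = 1.61 toward n = 1.21: no phase shift.
Ray reflecting at the bottom interface goes from n = 1.21 toward n = 1.06: no phase shift.
Zero or two π shifts → no net half-wave offset.
So the condition for destructive reflection is 2 n t = (m + ½) λ.
λ = 2 n t / (m + ½) = 3194 / (m + ½) nm.
m=3: 913 nm (IR); m=4: 710 nm (visible); m=5: 581 nm (visible); m=6: 491 nm (visible); m=7: 426 nm (visible); m=8: 376 nm (UV).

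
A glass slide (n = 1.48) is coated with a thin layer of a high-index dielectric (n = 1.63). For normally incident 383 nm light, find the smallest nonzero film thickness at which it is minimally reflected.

117 nm

Ray reflecting at the top interface goes from n = 1.0 toward n = 1.63: a half-wave phase shift.
Bottom surface (1.63 → 1.48): reflection off a lower-index medium gives no phase shift.
The two reflections differ by half a wavelength.
For weak reflection here: 2 n t = m λ.
Minimum nonzero at m = 1: t = λ / (2 n) = 383 / (2 × 1.63) = 117 nm.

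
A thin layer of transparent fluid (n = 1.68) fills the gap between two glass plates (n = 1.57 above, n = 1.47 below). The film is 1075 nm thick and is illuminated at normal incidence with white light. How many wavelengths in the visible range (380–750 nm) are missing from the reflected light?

At the upper boundary (n = 1.57 to n = 1.68) the reflected ray undergoes a half-wave phase shift.
Ray reflecting at the bottom interface goes from n = 1.68 toward n = 1.47: no phase shift.
Net: one phase inversion between the two reflected rays.
For weak reflection here: 2 n t = m λ.
λ = 2 n t / m = 3612 / m nm.
m=4: 903 nm (IR); m=5: 722 nm (visible); m=6: 602 nm (visible); m=7: 516 nm (visible); m=8: 452 nm (visible); m=9: 401 nm (visible); m=10: 361 nm (UV).

5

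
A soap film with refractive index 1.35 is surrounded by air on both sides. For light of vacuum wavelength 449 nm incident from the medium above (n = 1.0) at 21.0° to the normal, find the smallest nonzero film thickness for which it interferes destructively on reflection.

Ray reflecting at the top interface goes from n = 1.0 toward n = 1.35: a half-wave phase shift.
At the lower boundary (n = 1.35 to n = 1.0) the reflected ray undergoes no phase shift.
Net: one phase inversion between the two reflected rays.
With one net inversion, destructive interference in reflection requires 2 n t cos θ_r = m λ.
Snell's law: 1.0 sin 21.0° = 1.35 sin θ_r → sin θ_r = 0.265, cos θ_r = 0.964.
Minimum nonzero at m = 1: t = λ / (2 n cos θ_r) = 449 / (2 × 1.35 × 0.964) = 172 nm.

172 nm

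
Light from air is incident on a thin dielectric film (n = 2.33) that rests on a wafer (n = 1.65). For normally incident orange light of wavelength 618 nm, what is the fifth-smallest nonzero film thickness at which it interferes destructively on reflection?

663 nm

Top surface (1.0 → 2.33): reflection off a higher-index medium gives a half-wave phase shift.
Ray reflecting at the bottom interface goes from n = 2.33 toward n = 1.65: no phase shift.
Exactly one π shift → a net half-wave offset.
With one net inversion, destructive interference in reflection requires 2 n t = m λ.
The fifth-smallest nonzero thickness corresponds to m = 5: t = m λ / (2 n) = 5.00 × 618 / (2 × 2.33) = 663 nm.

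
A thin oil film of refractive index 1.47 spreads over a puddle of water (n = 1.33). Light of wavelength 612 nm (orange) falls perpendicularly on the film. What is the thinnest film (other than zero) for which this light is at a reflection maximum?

Ray reflecting at the top interface goes from n = 1.0 toward n = 1.47: a half-wave phase shift.
At the lower boundary (n = 1.47 to n = 1.33) the reflected ray undergoes no phase shift.
Net: one phase inversion between the two reflected rays.
With one net inversion, constructive interference in reflection requires 2 n t = (m + ½) λ.
Minimum at m = 0: t = λ / (4 n) = 612 / (4 × 1.47) = 104 nm.

104 nm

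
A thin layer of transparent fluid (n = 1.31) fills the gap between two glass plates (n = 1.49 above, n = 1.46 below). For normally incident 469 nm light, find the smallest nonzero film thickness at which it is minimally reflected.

179 nm

Ray reflecting at the top interface goes from n = 1.49 toward n = 1.31: no phase shift.
Ray reflecting at the bottom interface goes from n = 1.31 toward n = 1.46: a half-wave phase shift.
Exactly one π shift → a net half-wave offset.
With one net inversion, destructive interference in reflection requires 2 n t = m λ.
Minimum nonzero at m = 1: t = λ / (2 n) = 469 / (2 × 1.31) = 179 nm.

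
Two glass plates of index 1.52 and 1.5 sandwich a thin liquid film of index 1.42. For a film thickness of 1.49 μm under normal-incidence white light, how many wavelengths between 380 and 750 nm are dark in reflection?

6

Top surface (1.52 → 1.42): reflection off a lower-index medium gives no phase shift.
Ray reflecting at the bottom interface goes from n = 1.42 toward n = 1.5: a half-wave phase shift.
Exactly one π shift → a net half-wave offset.
For dark reflection here: 2 n t = m λ.
λ = 2 n t / m = 4232 / m nm.
m=5: 846 nm (IR); m=6: 705 nm (visible); m=7: 605 nm (visible); m=8: 529 nm (visible); m=9: 470 nm (visible); m=10: 423 nm (visible); m=11: 385 nm (visible); m=12: 353 nm (UV).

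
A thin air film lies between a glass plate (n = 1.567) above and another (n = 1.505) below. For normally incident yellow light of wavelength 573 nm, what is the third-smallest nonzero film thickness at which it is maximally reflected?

Top surface (1.567 → 1.0): reflection off a lower-index medium gives no phase shift.
Bottom surface (1.0 → 1.505): reflection off a higher-index medium gives a half-wave phase shift.
The two reflections differ by half a wavelength.
For bright reflection here: 2 n t = (m + ½) λ.
The third-smallest nonzero thickness corresponds to m = 2: t = (m + ½) λ / (2 n) = 2.50 × 573 / (2 × 1.0) = 716 nm.

716 nm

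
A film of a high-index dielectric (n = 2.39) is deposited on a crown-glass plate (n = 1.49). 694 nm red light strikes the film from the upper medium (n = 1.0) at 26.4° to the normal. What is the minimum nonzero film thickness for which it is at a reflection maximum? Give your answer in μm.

0.0739 μm

At the upper boundary (n = 1.0 to n = 2.39) the reflected ray undergoes a half-wave phase shift.
At the lower boundary (n = 2.39 to n = 1.49) the reflected ray undergoes no phase shift.
Net: one phase inversion between the two reflected rays.
For maximum reflection here: 2 n t cos θ_r = (m + ½) λ.
Snell's law: 1.0 sin 26.4° = 2.39 sin θ_r → sin θ_r = 0.186, cos θ_r = 0.983.
Minimum at m = 0: t = λ / (4 n cos θ_r) = 694 / (4 × 2.39 × 0.983) = 73.9 nm.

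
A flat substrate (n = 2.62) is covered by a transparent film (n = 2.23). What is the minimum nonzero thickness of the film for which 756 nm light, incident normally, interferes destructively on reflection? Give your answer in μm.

0.0848 μm

At the upper boundary (n = 1.0 to n = 2.23) the reflected ray undergoes a half-wave phase shift.
At the lower boundary (n = 2.23 to n = 2.62) the reflected ray undergoes a half-wave phase shift.
Zero or two π shifts → no net half-wave offset.
So the condition for destructive reflection is 2 n t = (m + ½) λ.
Minimum at m = 0: t = λ / (4 n) = 756 / (4 × 2.23) = 84.8 nm.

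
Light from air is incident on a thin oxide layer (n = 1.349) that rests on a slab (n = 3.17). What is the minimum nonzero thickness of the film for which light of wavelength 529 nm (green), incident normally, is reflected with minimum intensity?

At the upper boundary (n = 1.0 to n = 1.349) the reflected ray undergoes a half-wave phase shift.
At the lower boundary (n = 1.349 to n = 3.17) the reflected ray undergoes a half-wave phase shift.
Net: no relative phase inversion (both shifts match).
So the condition for destructive reflection is 2 n t = (m + ½) λ.
Minimum at m = 0: t = λ / (4 n) = 529 / (4 × 1.349) = 98.0 nm.

98.0 nm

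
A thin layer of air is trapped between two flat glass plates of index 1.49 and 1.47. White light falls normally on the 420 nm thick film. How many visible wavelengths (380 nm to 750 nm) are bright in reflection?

1

At the upper boundary (n = 1.49 to n = 1.0) the reflected ray undergoes no phase shift.
At the lower boundary (n = 1.0 to n = 1.47) the reflected ray undergoes a half-wave phase shift.
Exactly one π shift → a net half-wave offset.
For maximum reflection here: 2 n t = (m + ½) λ.
λ = 2 n t / (m + ½) = 840 / (m + ½) nm.
m=0: 1680 nm (IR); m=1: 560 nm (visible); m=2: 336 nm (UV).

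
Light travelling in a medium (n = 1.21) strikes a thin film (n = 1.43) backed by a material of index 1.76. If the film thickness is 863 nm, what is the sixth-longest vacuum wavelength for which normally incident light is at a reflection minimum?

449 nm

Top surface (1.21 → 1.43): reflection off a higher-index medium gives a half-wave phase shift.
Bottom surface (1.43 → 1.76): reflection off a higher-index medium gives a half-wave phase shift.
Zero or two π shifts → no net half-wave offset.
With no net inversion, destructive interference in reflection requires 2 n t = (m + ½) λ.
λ = 2 n t / (m + ½). The sixth-longest wavelength is m = 5: λ = 2 × 1.43 × 863 / 5.50 = 449 nm.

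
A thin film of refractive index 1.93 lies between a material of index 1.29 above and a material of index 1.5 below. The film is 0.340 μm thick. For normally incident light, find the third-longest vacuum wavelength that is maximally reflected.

Ray reflecting at the top interface goes from n = 1.29 toward n = 1.93: a half-wave phase shift.
At the lower boundary (n = 1.93 to n = 1.5) the reflected ray undergoes no phase shift.
The two reflections differ by half a wavelength.
For maximum reflection here: 2 n t = (m + ½) λ.
λ = 2 n t / (m + ½). The third-longest wavelength is m = 2: λ = 2 × 1.93 × 340 / 2.50 = 525 nm.

525 nm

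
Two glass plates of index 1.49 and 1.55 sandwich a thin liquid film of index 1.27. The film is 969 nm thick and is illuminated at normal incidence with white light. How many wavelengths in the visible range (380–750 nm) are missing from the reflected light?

3

At the upper boundary (n = 1.49 to n = 1.27) the reflected ray undergoes no phase shift.
Bottom surface (1.27 → 1.55): reflection off a higher-index medium gives a half-wave phase shift.
The two reflections differ by half a wavelength.
With one net inversion, destructive interference in reflection requires 2 n t = m λ.
λ = 2 n t / m = 2461 / m nm.
m=3: 820 nm (IR); m=4: 615 nm (visible); m=5: 492 nm (visible); m=6: 410 nm (visible); m=7: 352 nm (UV).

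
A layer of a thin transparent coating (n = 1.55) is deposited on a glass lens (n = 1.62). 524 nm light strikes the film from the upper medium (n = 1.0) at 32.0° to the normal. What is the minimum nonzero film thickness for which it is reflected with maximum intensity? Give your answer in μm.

0.180 μm

At the upper boundary (n = 1.0 to n = 1.55) the reflected ray undergoes a half-wave phase shift.
At the lower boundary (n = 1.55 to n = 1.62) the reflected ray undergoes a half-wave phase shift.
Net: no relative phase inversion (both shifts match).
So the condition for constructive reflection is 2 n t cos θ_r = m λ.
Snell's law: 1.0 sin 32.0° = 1.55 sin θ_r → sin θ_r = 0.342, cos θ_r = 0.940.
Minimum nonzero at m = 1: t = λ / (2 n cos θ_r) = 524 / (2 × 1.55 × 0.940) = 180 nm.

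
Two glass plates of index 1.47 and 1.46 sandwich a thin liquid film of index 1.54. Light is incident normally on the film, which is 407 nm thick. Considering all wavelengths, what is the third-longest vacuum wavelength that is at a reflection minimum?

418 nm

At the upper boundary (n = 1.47 to n = 1.54) the reflected ray undergoes a half-wave phase shift.
At the lower boundary (n = 1.54 to n = 1.46) the reflected ray undergoes no phase shift.
Net: one phase inversion between the two reflected rays.
With one net inversion, destructive interference in reflection requires 2 n t = m λ.
λ = 2 n t / m. The third-longest wavelength is m = 3: λ = 2 × 1.54 × 407 / 3.00 = 418 nm.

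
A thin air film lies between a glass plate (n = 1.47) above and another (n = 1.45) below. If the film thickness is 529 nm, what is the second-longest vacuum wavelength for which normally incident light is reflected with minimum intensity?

At the upper boundary (n = 1.47 to n = 1.0) the reflected ray undergoes no phase shift.
Bottom surface (1.0 → 1.45): reflection off a higher-index medium gives a half-wave phase shift.
The two reflections differ by half a wavelength.
For minimum reflection here: 2 n t = m λ.
λ = 2 n t / m. The second-longest wavelength is m = 2: λ = 2 × 1.0 × 529 / 2.00 = 529 nm.

529 nm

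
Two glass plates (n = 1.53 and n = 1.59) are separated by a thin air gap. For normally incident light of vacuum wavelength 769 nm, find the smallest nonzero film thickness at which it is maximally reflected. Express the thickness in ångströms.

1923 Å

At the upper boundary (n = 1.53 to n = 1.0) the reflected ray undergoes no phase shift.
Ray reflecting at the bottom interface goes from n = 1.0 toward n = 1.59: a half-wave phase shift.
Exactly one π shift → a net half-wave offset.
So the condition for constructive reflection is 2 n t = (m + ½) λ.
Minimum at m = 0: t = λ / (4 n) = 769 / (4 × 1.0) = 192 nm.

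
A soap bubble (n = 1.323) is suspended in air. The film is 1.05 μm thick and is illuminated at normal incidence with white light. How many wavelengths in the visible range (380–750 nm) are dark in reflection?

At the upper boundary (n = 1.0 to n = 1.323) the reflected ray undergoes a half-wave phase shift.
Bottom surface (1.323 → 1.0): reflection off a lower-index medium gives no phase shift.
The two reflections differ by half a wavelength.
So the condition for destructive reflection is 2 n t = m λ.
λ = 2 n t / m = 2778 / m nm.
m=3: 926 nm (IR); m=4: 695 nm (visible); m=5: 556 nm (visible); m=6: 463 nm (visible); m=7: 397 nm (visible); m=8: 347 nm (UV).

4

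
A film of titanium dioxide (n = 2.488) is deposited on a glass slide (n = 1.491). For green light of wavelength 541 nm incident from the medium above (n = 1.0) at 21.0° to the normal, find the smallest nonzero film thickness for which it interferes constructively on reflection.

54.9 nm

At the upper boundary (n = 1.0 to n = 2.488) the reflected ray undergoes a half-wave phase shift.
Ray reflecting at the bottom interface goes from n = 2.488 toward n = 1.491: no phase shift.
The two reflections differ by half a wavelength.
For bright reflection here: 2 n t cos θ_r = (m + ½) λ.
Snell's law: 1.0 sin 21.0° = 2.488 sin θ_r → sin θ_r = 0.144, cos θ_r = 0.990.
Minimum at m = 0: t = λ / (4 n cos θ_r) = 541 / (4 × 2.488 × 0.990) = 54.9 nm.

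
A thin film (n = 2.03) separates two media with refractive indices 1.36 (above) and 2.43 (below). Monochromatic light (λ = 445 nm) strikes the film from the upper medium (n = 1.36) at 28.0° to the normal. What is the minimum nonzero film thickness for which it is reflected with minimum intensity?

At the upper boundary (n = 1.36 to n = 2.03) the reflected ray undergoes a half-wave phase shift.
Ray reflecting at the bottom interface goes from n = 2.03 toward n = 2.43: a half-wave phase shift.
Net: no relative phase inversion (both shifts match).
With no net inversion, destructive interference in reflection requires 2 n t cos θ_r = (m + ½) λ.
Snell's law: 1.36 sin 28.0° = 2.03 sin θ_r → sin θ_r = 0.315, cos θ_r = 0.949.
Minimum at m = 0: t = λ / (4 n cos θ_r) = 445 / (4 × 2.03 × 0.949) = 57.7 nm.

57.7 nm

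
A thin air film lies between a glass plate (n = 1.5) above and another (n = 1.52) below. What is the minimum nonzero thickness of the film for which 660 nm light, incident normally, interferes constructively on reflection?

At the upper boundary (n = 1.5 to n = 1.0) the reflected ray undergoes no phase shift.
Ray reflecting at the bottom interface goes from n = 1.0 toward n = 1.52: a half-wave phase shift.
Exactly one π shift → a net half-wave offset.
So the condition for constructive reflection is 2 n t = (m + ½) λ.
Minimum at m = 0: t = λ / (4 n) = 660 / (4 × 1.0) = 165 nm.

165 nm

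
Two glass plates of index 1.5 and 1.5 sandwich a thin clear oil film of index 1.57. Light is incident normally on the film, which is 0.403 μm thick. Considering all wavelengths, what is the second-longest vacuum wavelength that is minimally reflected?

633 nm

Top surface (1.5 → 1.57): reflection off a higher-index medium gives a half-wave phase shift.
At the lower boundary (n = 1.57 to n = 1.5) the reflected ray undergoes no phase shift.
Exactly one π shift → a net half-wave offset.
With one net inversion, destructive interference in reflection requires 2 n t = m λ.
λ = 2 n t / m. The second-longest wavelength is m = 2: λ = 2 × 1.57 × 403 / 2.00 = 633 nm.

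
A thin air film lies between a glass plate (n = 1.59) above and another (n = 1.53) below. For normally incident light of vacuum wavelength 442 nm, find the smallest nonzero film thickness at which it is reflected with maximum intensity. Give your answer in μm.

0.111 μm

Ray reflecting at the top interface goes from n = 1.59 toward n = 1.0: no phase shift.
Ray reflecting at the bottom interface goes from n = 1.0 toward n = 1.53: a half-wave phase shift.
Exactly one π shift → a net half-wave offset.
With one net inversion, constructive interference in reflection requires 2 n t = (m + ½) λ.
Minimum at m = 0: t = λ / (4 n) = 442 / (4 × 1.0) = 111 nm.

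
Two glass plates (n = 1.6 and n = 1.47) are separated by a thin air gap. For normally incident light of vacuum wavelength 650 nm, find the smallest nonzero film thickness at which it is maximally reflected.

163 nm

At the upper boundary (n = 1.6 to n = 1.0) the reflected ray undergoes no phase shift.
Bottom surface (1.0 → 1.47): reflection off a higher-index medium gives a half-wave phase shift.
The two reflections differ by half a wavelength.
With one net inversion, constructive interference in reflection requires 2 n t = (m + ½) λ.
Minimum at m = 0: t = λ / (4 n) = 650 / (4 × 1.0) = 163 nm.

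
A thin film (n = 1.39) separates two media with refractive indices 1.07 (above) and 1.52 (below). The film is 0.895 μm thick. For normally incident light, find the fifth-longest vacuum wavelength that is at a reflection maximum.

498 nm

At the upper boundary (n = 1.07 to n = 1.39) the reflected ray undergoes a half-wave phase shift.
At the lower boundary (n = 1.39 to n = 1.52) the reflected ray undergoes a half-wave phase shift.
Zero or two π shifts → no net half-wave offset.
So the condition for constructive reflection is 2 n t = m λ.
λ = 2 n t / m. The fifth-longest wavelength is m = 5: λ = 2 × 1.39 × 895 / 5.00 = 498 nm.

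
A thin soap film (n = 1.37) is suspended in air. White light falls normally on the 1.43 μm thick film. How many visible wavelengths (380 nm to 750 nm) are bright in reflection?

Top surface (1.0 → 1.37): reflection off a higher-index medium gives a half-wave phase shift.
At the lower boundary (n = 1.37 to n = 1.0) the reflected ray undergoes no phase shift.
Net: one phase inversion between the two reflected rays.
For bright reflection here: 2 n t = (m + ½) λ.
λ = 2 n t / (m + ½) = 3918 / (m + ½) nm.
m=4: 871 nm (IR); m=5: 712 nm (visible); m=6: 603 nm (visible); m=7: 522 nm (visible); m=8: 461 nm (visible); m=9: 412 nm (visible); m=10: 373 nm (UV).

5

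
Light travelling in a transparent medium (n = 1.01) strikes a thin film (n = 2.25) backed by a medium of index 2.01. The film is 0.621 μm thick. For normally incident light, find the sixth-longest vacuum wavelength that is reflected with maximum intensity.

508 nm

Ray reflecting at the top interface goes from n = 1.01 toward n = 2.25: a half-wave phase shift.
Ray reflecting at the bottom interface goes from n = 2.25 toward n = 2.01: no phase shift.
Exactly one π shift → a net half-wave offset.
So the condition for constructive reflection is 2 n t = (m + ½) λ.
λ = 2 n t / (m + ½). The sixth-longest wavelength is m = 5: λ = 2 × 2.25 × 621 / 5.50 = 508 nm.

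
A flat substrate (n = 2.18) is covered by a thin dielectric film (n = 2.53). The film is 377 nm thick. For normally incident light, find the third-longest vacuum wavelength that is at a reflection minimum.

636 nm

Top surface (1.0 → 2.53): reflection off a higher-index medium gives a half-wave phase shift.
At the lower boundary (n = 2.53 to n = 2.18) the reflected ray undergoes no phase shift.
The two reflections differ by half a wavelength.
So the condition for destructive reflection is 2 n t = m λ.
λ = 2 n t / m. The third-longest wavelength is m = 3: λ = 2 × 2.53 × 377 / 3.00 = 636 nm.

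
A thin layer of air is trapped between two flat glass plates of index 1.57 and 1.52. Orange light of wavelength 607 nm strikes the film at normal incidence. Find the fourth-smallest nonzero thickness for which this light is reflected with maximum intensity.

1062 nm

At the upper boundary (n = 1.57 to n = 1.0) the reflected ray undergoes no phase shift.
At the lower boundary (n = 1.0 to n = 1.52) the reflected ray undergoes a half-wave phase shift.
Exactly one π shift → a net half-wave offset.
For bright reflection here: 2 n t = (m + ½) λ.
The fourth-smallest nonzero thickness corresponds to m = 3: t = (m + ½) λ / (2 n) = 3.50 × 607 / (2 × 1.0) = 1062 nm.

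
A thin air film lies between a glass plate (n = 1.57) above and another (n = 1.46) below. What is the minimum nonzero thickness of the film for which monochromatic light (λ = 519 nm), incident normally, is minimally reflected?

Top surface (1.57 → 1.0): reflection off a lower-index medium gives no phase shift.
At the lower boundary (n = 1.0 to n = 1.46) the reflected ray undergoes a half-wave phase shift.
The two reflections differ by half a wavelength.
So the condition for destructive reflection is 2 n t = m λ.
Minimum nonzero at m = 1: t = λ / (2 n) = 519 / (2 × 1.0) = 260 nm.

260 nm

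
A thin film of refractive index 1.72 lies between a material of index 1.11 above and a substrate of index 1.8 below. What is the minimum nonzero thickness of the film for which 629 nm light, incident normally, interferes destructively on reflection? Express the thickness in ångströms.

914 Å

Top surface (1.11 → 1.72): reflection off a higher-index medium gives a half-wave phase shift.
Bottom surface (1.72 → 1.8): reflection off a higher-index medium gives a half-wave phase shift.
The two reflections carry the same phase change, so no net offset.
With no net inversion, destructive interference in reflection requires 2 n t = (m + ½) λ.
Minimum at m = 0: t = λ / (4 n) = 629 / (4 × 1.72) = 91.4 nm.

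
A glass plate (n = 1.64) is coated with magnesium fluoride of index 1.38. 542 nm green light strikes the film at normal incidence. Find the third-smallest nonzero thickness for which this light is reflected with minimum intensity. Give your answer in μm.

0.491 μm

Ray reflecting at the top interface goes from n = 1.0 toward n = 1.38: a half-wave phase shift.
Ray reflecting at the bottom interface goes from n = 1.38 toward n = 1.64: a half-wave phase shift.
The two reflections carry the same phase change, so no net offset.
For dark reflection here: 2 n t = (m + ½) λ.
The third-smallest nonzero thickness corresponds to m = 2: t = (m + ½) λ / (2 n) = 2.50 × 542 / (2 × 1.38) = 491 nm.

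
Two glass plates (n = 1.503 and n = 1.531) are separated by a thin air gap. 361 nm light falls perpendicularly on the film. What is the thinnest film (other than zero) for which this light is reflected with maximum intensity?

Top surface (1.503 → 1.0): reflection off a lower-index medium gives no phase shift.
Ray reflecting at the bottom interface goes from n = 1.0 toward n = 1.531: a half-wave phase shift.
The two reflections differ by half a wavelength.
For maximum reflection here: 2 n t = (m + ½) λ.
Minimum at m = 0: t = λ / (4 n) = 361 / (4 × 1.0) = 90.3 nm.

90.3 nm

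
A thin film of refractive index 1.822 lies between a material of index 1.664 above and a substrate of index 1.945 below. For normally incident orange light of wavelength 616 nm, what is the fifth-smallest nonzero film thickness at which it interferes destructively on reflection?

761 nm

At the upper boundary (n = 1.664 to n = 1.822) the reflected ray undergoes a half-wave phase shift.
Ray reflecting at the bottom interface goes from n = 1.822 toward n = 1.945: a half-wave phase shift.
Net: no relative phase inversion (both shifts match).
So the condition for destructive reflection is 2 n t = (m + ½) λ.
The fifth-smallest nonzero thickness corresponds to m = 4: t = (m + ½) λ / (2 n) = 4.50 × 616 / (2 × 1.822) = 761 nm.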